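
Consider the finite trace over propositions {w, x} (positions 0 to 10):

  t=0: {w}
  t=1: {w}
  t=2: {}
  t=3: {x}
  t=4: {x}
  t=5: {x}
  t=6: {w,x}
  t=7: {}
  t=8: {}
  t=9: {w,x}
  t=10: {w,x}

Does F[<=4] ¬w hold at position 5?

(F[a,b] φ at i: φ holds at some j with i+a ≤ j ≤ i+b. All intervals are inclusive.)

Check ¬w at each j in [5,9]:
  j=5: true
  j=6: false
  j=7: true
  j=8: true
  j=9: false
Found at j=5 → formula holds.

Yes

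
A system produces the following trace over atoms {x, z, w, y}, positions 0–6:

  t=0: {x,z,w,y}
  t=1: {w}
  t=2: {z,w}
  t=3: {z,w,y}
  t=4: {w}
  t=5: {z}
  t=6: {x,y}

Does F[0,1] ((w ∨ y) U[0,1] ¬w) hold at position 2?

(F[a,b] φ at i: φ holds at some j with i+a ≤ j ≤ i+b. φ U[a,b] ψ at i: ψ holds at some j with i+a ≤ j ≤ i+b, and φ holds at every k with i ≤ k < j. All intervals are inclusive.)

Check ((w ∨ y) U[0,1] ¬w) at each j in [2,3]:
  j=2: fails
  j=3: fails
No position in the window satisfies it → formula fails.

Does not hold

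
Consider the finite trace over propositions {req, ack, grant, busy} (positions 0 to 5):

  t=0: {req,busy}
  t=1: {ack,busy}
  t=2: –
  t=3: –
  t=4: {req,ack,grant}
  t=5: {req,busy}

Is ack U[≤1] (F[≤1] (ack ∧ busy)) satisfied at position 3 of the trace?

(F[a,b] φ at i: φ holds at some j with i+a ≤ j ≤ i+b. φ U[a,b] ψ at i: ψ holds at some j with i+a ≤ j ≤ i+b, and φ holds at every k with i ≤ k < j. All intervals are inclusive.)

Need some j in [3,4] with F[≤1] (ack ∧ busy), and ack at every k in [3,j-1].
  j=3: F[≤1] (ack ∧ busy) — fails (none in [3,4]).
  j=4: F[≤1] (ack ∧ busy) — fails (none in [4,5]).
No j in the window works → until fails.

No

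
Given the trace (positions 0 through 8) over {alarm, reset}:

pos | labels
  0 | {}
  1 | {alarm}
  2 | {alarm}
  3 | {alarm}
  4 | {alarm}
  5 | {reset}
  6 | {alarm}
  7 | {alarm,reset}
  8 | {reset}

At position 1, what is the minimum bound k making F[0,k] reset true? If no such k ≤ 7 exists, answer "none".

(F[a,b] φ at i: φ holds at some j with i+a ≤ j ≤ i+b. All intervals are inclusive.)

Scan j = 1,2,… for reset:
  j=1: fails
  j=2: fails
  j=3: fails
  j=4: fails
  j=5: holds
First hit at j=5, so smallest k = 5-1 = 4.

4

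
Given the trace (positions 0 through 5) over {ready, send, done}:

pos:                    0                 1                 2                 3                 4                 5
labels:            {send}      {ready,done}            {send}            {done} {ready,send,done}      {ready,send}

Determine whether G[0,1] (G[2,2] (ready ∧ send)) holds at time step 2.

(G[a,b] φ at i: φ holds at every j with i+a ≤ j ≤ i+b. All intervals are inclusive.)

True

Check G[2,2] (ready ∧ send) at every j in [2,3]:
  j=2: holds on [4,4]
  j=3: holds on [5,5]
All positions satisfy it → formula holds.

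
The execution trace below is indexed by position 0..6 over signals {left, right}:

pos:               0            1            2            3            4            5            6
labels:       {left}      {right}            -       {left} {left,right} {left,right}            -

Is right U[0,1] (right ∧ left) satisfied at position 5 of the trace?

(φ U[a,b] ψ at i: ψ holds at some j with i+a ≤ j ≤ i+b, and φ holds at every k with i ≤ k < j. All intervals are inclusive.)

Need some j in [5,6] with (right ∧ left), and right at every k in [5,j-1].
  j=5: (right ∧ left) holds; no prefix to check → satisfied.

Yes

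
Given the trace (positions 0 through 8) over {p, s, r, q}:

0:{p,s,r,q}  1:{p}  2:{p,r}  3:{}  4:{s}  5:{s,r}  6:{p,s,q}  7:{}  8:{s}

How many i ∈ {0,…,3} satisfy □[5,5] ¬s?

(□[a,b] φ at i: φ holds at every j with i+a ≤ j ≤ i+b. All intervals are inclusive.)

Evaluate at each i in [0,3]:
  i=0: ✗ (fails at j=5)
  i=1: ✗ (fails at j=6)
  i=2: ✓ (all of [7,7])
  i=3: ✗ (fails at j=8)
Positions where it holds: {2} → 1.

1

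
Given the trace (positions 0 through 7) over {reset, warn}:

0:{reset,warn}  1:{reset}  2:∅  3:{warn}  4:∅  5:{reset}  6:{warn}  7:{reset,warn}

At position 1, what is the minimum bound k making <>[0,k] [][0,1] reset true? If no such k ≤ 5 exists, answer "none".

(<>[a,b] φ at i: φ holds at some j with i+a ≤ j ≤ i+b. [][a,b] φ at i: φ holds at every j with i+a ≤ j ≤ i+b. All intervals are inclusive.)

Scan j = 1,2,… for [][0,1] reset:
  j=1: fails
  j=2: fails
  j=3: fails
  j=4: fails
  j=5: fails
  j=6: fails
No j in [1,6] satisfies it → none.

none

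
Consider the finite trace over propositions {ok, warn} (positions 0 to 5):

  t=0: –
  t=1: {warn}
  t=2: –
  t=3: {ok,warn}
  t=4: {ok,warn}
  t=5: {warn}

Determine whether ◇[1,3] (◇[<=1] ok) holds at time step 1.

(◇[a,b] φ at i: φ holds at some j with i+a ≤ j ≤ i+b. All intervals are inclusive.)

Check ◇[<=1] ok at each j in [2,4]:
  j=2: holds (witness at 3)
  j=3: holds (witness at 3)
  j=4: holds (witness at 4)
Found at j=2 → formula holds.

Yes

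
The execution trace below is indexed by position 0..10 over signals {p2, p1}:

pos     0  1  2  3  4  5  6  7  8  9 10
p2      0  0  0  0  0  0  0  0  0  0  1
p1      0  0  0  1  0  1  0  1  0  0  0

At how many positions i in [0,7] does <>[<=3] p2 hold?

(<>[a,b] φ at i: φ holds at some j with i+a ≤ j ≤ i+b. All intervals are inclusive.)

Evaluate at each i in [0,7]:
  i=0: ✗ (none in [0,3])
  i=1: ✗ (none in [1,4])
  i=2: ✗ (none in [2,5])
  i=3: ✗ (none in [3,6])
  i=4: ✗ (none in [4,7])
  i=5: ✗ (none in [5,8])
  i=6: ✗ (none in [6,9])
  i=7: ✓ (witness j=10)
Positions where it holds: {7} → 1.

1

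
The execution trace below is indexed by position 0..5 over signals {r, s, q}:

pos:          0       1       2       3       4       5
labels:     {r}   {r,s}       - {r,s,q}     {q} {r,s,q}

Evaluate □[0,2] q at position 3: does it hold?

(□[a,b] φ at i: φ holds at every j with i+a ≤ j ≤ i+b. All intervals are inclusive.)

True

Check q at every j in [3,5]:
  j=3: true
  j=4: true
  j=5: true
All positions satisfy it → formula holds.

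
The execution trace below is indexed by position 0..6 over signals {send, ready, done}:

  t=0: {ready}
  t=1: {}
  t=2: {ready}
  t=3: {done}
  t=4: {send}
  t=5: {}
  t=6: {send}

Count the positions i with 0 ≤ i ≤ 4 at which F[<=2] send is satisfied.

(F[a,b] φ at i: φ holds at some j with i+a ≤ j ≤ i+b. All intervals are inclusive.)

3

Evaluate at each i in [0,4]:
  i=0: ✗ (none in [0,2])
  i=1: ✗ (none in [1,3])
  i=2: ✓ (witness j=4)
  i=3: ✓ (witness j=4)
  i=4: ✓ (witness j=4)
Positions where it holds: {2, 3, 4} → 3.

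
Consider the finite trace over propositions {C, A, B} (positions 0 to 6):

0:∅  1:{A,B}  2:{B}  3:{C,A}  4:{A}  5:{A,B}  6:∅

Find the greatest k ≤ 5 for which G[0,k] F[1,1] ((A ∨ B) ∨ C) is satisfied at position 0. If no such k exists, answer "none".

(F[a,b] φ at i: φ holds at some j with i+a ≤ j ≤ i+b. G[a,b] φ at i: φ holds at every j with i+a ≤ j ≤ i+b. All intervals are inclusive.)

F[1,1] ((A ∨ B) ∨ C) must hold from j=0 onward; find where it first fails.
  j=0: holds
  j=1: holds
  j=2: holds
  j=3: holds
  j=4: holds
  j=5: fails
Holds on [0,4], so largest k = 4.

4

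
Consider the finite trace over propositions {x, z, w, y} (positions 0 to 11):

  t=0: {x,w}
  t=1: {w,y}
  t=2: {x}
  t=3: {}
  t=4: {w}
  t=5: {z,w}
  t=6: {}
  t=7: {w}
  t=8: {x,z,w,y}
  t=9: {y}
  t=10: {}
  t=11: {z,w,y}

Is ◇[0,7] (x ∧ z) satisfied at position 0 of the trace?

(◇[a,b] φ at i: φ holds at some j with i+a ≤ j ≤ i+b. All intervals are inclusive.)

Check (x ∧ z) at each j in [0,7]:
  j=0: false
  j=1: false
  j=2: false
  j=3: false
  j=4: false
  j=5: false
  j=6: false
  j=7: false
No position in the window satisfies it → formula fails.

No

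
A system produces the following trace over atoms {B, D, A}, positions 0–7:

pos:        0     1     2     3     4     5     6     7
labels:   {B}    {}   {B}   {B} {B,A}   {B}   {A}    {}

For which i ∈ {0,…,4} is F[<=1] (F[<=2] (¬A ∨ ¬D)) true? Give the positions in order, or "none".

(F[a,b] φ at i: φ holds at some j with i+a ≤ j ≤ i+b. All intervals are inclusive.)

Evaluate at each i in [0,4]:
  i=0: ✓ (witness j=0)
  i=1: ✓ (witness j=1)
  i=2: ✓ (witness j=2)
  i=3: ✓ (witness j=3)
  i=4: ✓ (witness j=4)

0, 1, 2, 3, 4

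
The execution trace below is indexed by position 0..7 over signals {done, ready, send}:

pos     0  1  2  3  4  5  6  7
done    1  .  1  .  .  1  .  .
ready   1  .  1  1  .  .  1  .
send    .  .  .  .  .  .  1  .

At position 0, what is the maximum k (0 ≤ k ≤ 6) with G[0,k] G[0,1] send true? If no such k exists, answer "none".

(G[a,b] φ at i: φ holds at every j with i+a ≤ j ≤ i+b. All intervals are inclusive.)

G[0,1] send must hold from j=0 onward; find where it first fails.
  j=0: fails → no k works.

none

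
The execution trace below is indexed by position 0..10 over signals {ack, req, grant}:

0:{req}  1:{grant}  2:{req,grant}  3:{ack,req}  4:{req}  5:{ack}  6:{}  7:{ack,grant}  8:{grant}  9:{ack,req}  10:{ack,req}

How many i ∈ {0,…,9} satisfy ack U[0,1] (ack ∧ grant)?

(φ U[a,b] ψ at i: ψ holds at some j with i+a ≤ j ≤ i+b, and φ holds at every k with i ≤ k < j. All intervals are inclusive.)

Evaluate at each i in [0,9]:
  i=0: ✗ (no rhs in [0,1])
  i=1: ✗ (no rhs in [1,2])
  i=2: ✗ (no rhs in [2,3])
  i=3: ✗ (no rhs in [3,4])
  i=4: ✗ (no rhs in [4,5])
  i=5: ✗ (no rhs in [5,6])
  i=6: ✗ (lhs fails at k=6 before rhs at j=7)
  i=7: ✓ (rhs at j=7)
  i=8: ✗ (no rhs in [8,9])
  i=9: ✗ (no rhs in [9,10])
Positions where it holds: {7} → 1.

1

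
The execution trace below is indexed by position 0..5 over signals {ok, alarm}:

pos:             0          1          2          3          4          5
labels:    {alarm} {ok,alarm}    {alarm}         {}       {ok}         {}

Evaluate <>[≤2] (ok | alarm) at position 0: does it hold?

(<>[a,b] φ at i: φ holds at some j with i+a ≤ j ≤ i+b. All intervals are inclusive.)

Yes

Check (ok | alarm) at each j in [0,2]:
  j=0: true
  j=1: true
  j=2: true
Found at j=0 → formula holds.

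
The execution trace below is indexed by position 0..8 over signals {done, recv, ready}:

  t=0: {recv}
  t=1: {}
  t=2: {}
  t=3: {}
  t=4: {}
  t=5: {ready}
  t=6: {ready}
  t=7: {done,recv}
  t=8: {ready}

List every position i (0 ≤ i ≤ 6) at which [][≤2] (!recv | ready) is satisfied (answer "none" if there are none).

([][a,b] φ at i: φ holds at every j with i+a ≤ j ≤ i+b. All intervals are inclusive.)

Evaluate at each i in [0,6]:
  i=0: ✗ (fails at j=0)
  i=1: ✓ (all of [1,3])
  i=2: ✓ (all of [2,4])
  i=3: ✓ (all of [3,5])
  i=4: ✓ (all of [4,6])
  i=5: ✗ (fails at j=7)
  i=6: ✗ (fails at j=7)

1, 2, 3, 4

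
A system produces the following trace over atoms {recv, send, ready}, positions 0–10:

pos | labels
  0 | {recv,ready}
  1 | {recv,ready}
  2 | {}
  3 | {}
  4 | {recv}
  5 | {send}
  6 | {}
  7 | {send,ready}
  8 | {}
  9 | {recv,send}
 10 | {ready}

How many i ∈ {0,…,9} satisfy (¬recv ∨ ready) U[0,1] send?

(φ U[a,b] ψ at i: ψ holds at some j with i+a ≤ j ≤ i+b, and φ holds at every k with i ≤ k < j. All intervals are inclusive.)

Evaluate at each i in [0,9]:
  i=0: ✗ (no rhs in [0,1])
  i=1: ✗ (no rhs in [1,2])
  i=2: ✗ (no rhs in [2,3])
  i=3: ✗ (no rhs in [3,4])
  i=4: ✗ (lhs fails at k=4 before rhs at j=5)
  i=5: ✓ (rhs at j=5)
  i=6: ✓ (rhs at j=7; lhs holds on [6,6])
  i=7: ✓ (rhs at j=7)
  i=8: ✓ (rhs at j=9; lhs holds on [8,8])
  i=9: ✓ (rhs at j=9)
Positions where it holds: {5, 6, 7, 8, 9} → 5.

5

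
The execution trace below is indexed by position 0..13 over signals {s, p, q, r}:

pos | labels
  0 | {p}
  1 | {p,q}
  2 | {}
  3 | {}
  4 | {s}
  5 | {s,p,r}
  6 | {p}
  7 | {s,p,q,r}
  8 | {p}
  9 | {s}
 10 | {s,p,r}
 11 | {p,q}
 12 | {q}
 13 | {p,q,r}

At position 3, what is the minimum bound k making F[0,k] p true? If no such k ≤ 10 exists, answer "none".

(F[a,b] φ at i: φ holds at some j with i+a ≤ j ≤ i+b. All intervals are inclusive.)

2

Scan j = 3,4,… for p:
  j=3: fails
  j=4: fails
  j=5: holds
First hit at j=5, so smallest k = 5-3 = 2.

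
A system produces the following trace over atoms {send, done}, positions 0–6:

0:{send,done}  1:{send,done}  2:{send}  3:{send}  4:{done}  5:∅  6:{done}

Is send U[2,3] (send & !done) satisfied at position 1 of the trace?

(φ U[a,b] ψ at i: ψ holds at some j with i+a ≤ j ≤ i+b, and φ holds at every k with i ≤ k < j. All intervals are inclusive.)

Holds

Need some j in [3,4] with (send & !done), and send at every k in [1,j-1].
  j=3: (send & !done) holds; send holds at every k in [1,2] → satisfied.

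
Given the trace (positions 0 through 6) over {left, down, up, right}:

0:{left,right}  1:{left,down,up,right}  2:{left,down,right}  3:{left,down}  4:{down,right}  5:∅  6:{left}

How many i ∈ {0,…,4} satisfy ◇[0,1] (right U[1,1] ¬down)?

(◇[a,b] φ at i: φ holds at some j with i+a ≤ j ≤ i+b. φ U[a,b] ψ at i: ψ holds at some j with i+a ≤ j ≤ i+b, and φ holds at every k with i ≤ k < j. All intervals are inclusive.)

Evaluate at each i in [0,4]:
  i=0: ✗ (none in [0,1])
  i=1: ✗ (none in [1,2])
  i=2: ✗ (none in [2,3])
  i=3: ✓ (witness j=4)
  i=4: ✓ (witness j=4)
Positions where it holds: {3, 4} → 2.

2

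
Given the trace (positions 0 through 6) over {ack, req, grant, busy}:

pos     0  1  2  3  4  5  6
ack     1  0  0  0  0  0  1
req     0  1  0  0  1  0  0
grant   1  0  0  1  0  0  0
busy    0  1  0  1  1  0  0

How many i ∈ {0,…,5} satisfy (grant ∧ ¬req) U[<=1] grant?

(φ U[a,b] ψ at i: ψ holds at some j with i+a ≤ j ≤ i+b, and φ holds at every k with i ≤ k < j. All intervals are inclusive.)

2

Evaluate at each i in [0,5]:
  i=0: ✓ (rhs at j=0)
  i=1: ✗ (no rhs in [1,2])
  i=2: ✗ (lhs fails at k=2 before rhs at j=3)
  i=3: ✓ (rhs at j=3)
  i=4: ✗ (no rhs in [4,5])
  i=5: ✗ (no rhs in [5,6])
Positions where it holds: {0, 3} → 2.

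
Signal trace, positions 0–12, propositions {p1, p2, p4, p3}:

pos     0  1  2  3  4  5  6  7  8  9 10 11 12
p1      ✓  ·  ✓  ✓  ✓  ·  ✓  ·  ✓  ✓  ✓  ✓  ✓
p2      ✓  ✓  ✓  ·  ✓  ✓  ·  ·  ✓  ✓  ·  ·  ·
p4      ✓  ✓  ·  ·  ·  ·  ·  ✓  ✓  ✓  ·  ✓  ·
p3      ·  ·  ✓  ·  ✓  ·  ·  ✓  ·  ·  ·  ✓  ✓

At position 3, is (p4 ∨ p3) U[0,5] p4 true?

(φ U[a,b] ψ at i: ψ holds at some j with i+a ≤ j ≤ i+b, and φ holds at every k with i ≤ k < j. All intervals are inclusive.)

No

Need some j in [3,8] with p4, and (p4 ∨ p3) at every k in [3,j-1].
  j=3: p4 false.
  j=4: p4 false.
  j=5: p4 false.
  j=6: p4 false.
  j=7: p4 holds, but (p4 ∨ p3) fails at k=3 → not this j.
  j=8: p4 holds, but (p4 ∨ p3) fails at k=3 → not this j.
No j in the window works → until fails.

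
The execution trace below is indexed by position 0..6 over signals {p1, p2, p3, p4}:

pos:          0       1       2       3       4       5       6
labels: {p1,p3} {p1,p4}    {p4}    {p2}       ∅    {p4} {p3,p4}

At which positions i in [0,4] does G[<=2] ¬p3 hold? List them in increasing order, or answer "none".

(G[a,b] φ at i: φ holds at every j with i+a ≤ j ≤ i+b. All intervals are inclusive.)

1, 2, 3

Evaluate at each i in [0,4]:
  i=0: ✗ (fails at j=0)
  i=1: ✓ (all of [1,3])
  i=2: ✓ (all of [2,4])
  i=3: ✓ (all of [3,5])
  i=4: ✗ (fails at j=6)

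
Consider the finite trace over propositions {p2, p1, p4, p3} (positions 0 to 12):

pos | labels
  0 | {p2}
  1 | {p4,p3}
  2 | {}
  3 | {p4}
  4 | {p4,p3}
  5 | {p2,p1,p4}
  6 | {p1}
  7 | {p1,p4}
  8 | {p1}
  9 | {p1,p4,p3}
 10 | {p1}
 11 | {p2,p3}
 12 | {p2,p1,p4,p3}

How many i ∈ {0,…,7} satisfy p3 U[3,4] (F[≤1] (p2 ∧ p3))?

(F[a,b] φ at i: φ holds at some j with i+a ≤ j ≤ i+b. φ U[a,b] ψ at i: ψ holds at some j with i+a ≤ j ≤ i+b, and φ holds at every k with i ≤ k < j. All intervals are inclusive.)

0

Evaluate at each i in [0,7]:
  i=0: ✗ (no rhs in [3,4])
  i=1: ✗ (no rhs in [4,5])
  i=2: ✗ (no rhs in [5,6])
  i=3: ✗ (no rhs in [6,7])
  i=4: ✗ (no rhs in [7,8])
  i=5: ✗ (no rhs in [8,9])
  i=6: ✗ (lhs fails at k=6 before rhs at j=10)
  i=7: ✗ (lhs fails at k=7 before rhs at j=10)
Positions where it holds: {} → 0.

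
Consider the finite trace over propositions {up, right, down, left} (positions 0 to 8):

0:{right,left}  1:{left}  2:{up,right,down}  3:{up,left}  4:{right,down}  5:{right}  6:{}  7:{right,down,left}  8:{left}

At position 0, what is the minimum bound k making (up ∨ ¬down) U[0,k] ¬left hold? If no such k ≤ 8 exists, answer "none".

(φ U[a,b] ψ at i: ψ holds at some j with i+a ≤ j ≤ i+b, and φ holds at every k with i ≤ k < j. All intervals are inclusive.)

2

Need earliest j ≥ 0 with ¬left, and (up ∨ ¬down) at every k in [0,j-1].
  j=0: rhs fails.
  j=1: rhs fails.
  j=2: rhs holds; lhs holds on [0,1]. k = 2.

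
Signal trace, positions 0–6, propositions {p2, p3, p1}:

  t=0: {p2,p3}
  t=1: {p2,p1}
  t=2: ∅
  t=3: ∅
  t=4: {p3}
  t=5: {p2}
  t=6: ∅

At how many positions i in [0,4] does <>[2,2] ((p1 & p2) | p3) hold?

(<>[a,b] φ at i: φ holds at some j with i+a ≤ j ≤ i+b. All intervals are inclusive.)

1

Evaluate at each i in [0,4]:
  i=0: ✗ (none in [2,2])
  i=1: ✗ (none in [3,3])
  i=2: ✓ (witness j=4)
  i=3: ✗ (none in [5,5])
  i=4: ✗ (none in [6,6])
Positions where it holds: {2} → 1.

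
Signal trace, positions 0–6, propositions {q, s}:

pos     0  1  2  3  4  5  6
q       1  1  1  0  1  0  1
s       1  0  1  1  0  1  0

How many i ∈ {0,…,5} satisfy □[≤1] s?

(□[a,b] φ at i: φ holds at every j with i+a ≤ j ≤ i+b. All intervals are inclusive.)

1

Evaluate at each i in [0,5]:
  i=0: ✗ (fails at j=1)
  i=1: ✗ (fails at j=1)
  i=2: ✓ (all of [2,3])
  i=3: ✗ (fails at j=4)
  i=4: ✗ (fails at j=4)
  i=5: ✗ (fails at j=6)
Positions where it holds: {2} → 1.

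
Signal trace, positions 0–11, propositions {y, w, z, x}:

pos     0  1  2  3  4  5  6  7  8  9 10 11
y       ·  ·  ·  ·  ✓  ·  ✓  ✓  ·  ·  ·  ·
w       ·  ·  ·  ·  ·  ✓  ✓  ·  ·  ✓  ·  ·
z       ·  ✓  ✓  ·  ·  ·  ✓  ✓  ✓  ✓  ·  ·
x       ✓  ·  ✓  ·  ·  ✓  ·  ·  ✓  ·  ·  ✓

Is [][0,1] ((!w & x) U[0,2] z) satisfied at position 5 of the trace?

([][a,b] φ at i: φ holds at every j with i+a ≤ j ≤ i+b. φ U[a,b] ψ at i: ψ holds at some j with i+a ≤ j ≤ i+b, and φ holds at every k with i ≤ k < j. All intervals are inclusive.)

False

Check ((!w & x) U[0,2] z) at every j in [5,6]:
  j=5: fails
  j=6: holds
Fails at j=5 → formula fails.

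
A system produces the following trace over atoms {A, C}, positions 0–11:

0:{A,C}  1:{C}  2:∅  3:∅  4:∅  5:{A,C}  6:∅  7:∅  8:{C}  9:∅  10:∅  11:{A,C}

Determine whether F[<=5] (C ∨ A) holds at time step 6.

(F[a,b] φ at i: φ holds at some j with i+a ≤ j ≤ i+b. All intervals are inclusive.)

Check (C ∨ A) at each j in [6,11]:
  j=6: false
  j=7: false
  j=8: true
  j=9: false
  j=10: false
  j=11: true
Found at j=8 → formula holds.

Holds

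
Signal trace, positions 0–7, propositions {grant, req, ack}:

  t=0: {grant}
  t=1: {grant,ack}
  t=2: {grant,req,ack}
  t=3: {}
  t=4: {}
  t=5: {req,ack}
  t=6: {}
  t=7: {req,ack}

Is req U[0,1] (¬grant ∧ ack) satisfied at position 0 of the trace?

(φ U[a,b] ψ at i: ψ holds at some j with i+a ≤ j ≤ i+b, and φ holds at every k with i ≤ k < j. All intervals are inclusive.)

Does not hold

Need some j in [0,1] with (¬grant ∧ ack), and req at every k in [0,j-1].
  j=0: (¬grant ∧ ack) false.
  j=1: (¬grant ∧ ack) false.
No j in the window works → until fails.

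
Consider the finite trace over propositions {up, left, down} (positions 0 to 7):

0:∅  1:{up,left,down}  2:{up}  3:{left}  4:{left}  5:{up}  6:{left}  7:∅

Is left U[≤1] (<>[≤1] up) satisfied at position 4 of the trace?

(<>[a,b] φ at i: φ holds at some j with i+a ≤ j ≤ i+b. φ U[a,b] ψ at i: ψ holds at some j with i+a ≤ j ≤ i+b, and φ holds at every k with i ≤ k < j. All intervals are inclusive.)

Holds

Need some j in [4,5] with <>[≤1] up, and left at every k in [4,j-1].
  j=4: <>[≤1] up holds; no prefix to check → satisfied.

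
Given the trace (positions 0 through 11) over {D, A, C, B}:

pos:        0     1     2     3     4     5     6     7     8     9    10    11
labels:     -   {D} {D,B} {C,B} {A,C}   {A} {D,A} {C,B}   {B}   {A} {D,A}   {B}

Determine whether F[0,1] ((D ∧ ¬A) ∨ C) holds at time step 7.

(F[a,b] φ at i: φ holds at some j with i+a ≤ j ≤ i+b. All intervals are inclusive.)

True

Check ((D ∧ ¬A) ∨ C) at each j in [7,8]:
  j=7: true
  j=8: false
Found at j=7 → formula holds.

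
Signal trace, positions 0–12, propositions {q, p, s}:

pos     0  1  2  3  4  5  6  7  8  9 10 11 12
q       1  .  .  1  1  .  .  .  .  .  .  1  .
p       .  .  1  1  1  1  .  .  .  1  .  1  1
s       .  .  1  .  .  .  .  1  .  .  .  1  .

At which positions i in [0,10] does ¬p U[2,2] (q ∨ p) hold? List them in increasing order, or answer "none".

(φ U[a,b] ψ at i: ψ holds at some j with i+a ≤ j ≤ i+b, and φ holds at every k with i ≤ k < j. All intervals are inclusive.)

0, 7

Evaluate at each i in [0,10]:
  i=0: ✓ (rhs at j=2; lhs holds on [0,1])
  i=1: ✗ (lhs fails at k=2 before rhs at j=3)
  i=2: ✗ (lhs fails at k=2 before rhs at j=4)
  i=3: ✗ (lhs fails at k=3 before rhs at j=5)
  i=4: ✗ (no rhs in [6,6])
  i=5: ✗ (no rhs in [7,7])
  i=6: ✗ (no rhs in [8,8])
  i=7: ✓ (rhs at j=9; lhs holds on [7,8])
  i=8: ✗ (no rhs in [10,10])
  i=9: ✗ (lhs fails at k=9 before rhs at j=11)
  i=10: ✗ (lhs fails at k=11 before rhs at j=12)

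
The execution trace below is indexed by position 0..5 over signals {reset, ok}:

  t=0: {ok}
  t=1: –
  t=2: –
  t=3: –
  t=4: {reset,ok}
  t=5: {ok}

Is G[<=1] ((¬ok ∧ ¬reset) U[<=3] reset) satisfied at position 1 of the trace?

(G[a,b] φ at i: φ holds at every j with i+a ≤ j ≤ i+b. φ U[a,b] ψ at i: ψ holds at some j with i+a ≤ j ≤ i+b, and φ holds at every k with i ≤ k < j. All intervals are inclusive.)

Check ((¬ok ∧ ¬reset) U[<=3] reset) at every j in [1,2]:
  j=1: holds
  j=2: holds
All positions satisfy it → formula holds.

True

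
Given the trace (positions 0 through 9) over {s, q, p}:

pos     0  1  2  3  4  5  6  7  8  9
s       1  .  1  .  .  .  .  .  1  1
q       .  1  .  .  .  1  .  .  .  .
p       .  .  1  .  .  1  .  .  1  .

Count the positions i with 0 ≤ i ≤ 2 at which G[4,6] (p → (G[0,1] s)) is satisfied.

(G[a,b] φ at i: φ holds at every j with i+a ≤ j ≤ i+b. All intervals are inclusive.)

Evaluate at each i in [0,2]:
  i=0: ✗ (fails at j=5)
  i=1: ✗ (fails at j=5)
  i=2: ✓ (all of [6,8])
Positions where it holds: {2} → 1.

1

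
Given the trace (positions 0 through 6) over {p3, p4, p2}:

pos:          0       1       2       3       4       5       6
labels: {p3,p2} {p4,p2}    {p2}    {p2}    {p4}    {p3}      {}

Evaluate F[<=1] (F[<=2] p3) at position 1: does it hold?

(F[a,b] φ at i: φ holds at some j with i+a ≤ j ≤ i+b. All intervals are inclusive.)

Does not hold

Check F[<=2] p3 at each j in [1,2]:
  j=1: fails (none in [1,3])
  j=2: fails (none in [2,4])
No position in the window satisfies it → formula fails.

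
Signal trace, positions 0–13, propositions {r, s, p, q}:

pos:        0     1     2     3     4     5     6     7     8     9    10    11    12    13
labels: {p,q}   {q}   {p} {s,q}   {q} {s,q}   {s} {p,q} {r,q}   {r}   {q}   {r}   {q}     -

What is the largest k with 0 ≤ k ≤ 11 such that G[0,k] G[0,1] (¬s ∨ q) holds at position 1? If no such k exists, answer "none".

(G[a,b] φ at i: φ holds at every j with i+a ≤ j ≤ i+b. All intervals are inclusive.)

G[0,1] (¬s ∨ q) must hold from j=1 onward; find where it first fails.
  j=1: holds
  j=2: holds
  j=3: holds
  j=4: holds
  j=5: fails
Holds on [1,4], so largest k = 3.

3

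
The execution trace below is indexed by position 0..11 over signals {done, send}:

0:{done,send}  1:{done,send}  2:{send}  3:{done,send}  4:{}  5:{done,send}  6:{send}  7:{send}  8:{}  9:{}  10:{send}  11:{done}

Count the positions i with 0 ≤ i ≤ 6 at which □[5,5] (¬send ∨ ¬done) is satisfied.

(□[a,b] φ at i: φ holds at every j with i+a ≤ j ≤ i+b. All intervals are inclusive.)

6

Evaluate at each i in [0,6]:
  i=0: ✗ (fails at j=5)
  i=1: ✓ (all of [6,6])
  i=2: ✓ (all of [7,7])
  i=3: ✓ (all of [8,8])
  i=4: ✓ (all of [9,9])
  i=5: ✓ (all of [10,10])
  i=6: ✓ (all of [11,11])
Positions where it holds: {1, 2, 3, 4, 5, 6} → 6.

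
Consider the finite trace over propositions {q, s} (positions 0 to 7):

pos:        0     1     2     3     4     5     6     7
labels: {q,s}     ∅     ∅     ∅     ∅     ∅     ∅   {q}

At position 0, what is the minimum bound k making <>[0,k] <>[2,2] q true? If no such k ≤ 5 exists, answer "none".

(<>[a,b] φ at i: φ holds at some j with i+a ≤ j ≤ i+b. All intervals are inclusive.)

Scan j = 0,1,… for <>[2,2] q:
  j=0: fails
  j=1: fails
  j=2: fails
  j=3: fails
  j=4: fails
  j=5: holds
First hit at j=5, so smallest k = 5-0 = 5.

5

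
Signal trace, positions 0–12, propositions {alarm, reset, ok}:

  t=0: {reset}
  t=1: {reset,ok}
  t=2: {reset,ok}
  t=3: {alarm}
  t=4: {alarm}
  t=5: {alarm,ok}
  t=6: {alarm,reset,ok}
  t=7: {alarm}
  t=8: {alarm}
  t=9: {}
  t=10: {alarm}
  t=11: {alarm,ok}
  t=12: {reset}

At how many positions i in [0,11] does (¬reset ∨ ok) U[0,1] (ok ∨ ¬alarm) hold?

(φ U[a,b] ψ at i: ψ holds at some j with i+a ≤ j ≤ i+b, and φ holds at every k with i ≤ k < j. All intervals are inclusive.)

Evaluate at each i in [0,11]:
  i=0: ✓ (rhs at j=0)
  i=1: ✓ (rhs at j=1)
  i=2: ✓ (rhs at j=2)
  i=3: ✗ (no rhs in [3,4])
  i=4: ✓ (rhs at j=5; lhs holds on [4,4])
  i=5: ✓ (rhs at j=5)
  i=6: ✓ (rhs at j=6)
  i=7: ✗ (no rhs in [7,8])
  i=8: ✓ (rhs at j=9; lhs holds on [8,8])
  i=9: ✓ (rhs at j=9)
  i=10: ✓ (rhs at j=11; lhs holds on [10,10])
  i=11: ✓ (rhs at j=11)
Positions where it holds: {0, 1, 2, 4, 5, 6, 8, 9, 10, 11} → 10.

10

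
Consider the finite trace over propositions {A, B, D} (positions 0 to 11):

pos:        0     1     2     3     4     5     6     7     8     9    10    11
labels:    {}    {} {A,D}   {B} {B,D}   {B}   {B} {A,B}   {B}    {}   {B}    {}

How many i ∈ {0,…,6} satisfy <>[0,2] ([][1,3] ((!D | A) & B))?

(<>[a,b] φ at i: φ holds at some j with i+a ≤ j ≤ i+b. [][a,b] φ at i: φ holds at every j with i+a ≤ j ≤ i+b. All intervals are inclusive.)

4

Evaluate at each i in [0,6]:
  i=0: ✗ (none in [0,2])
  i=1: ✗ (none in [1,3])
  i=2: ✓ (witness j=4)
  i=3: ✓ (witness j=4)
  i=4: ✓ (witness j=4)
  i=5: ✓ (witness j=5)
  i=6: ✗ (none in [6,8])
Positions where it holds: {2, 3, 4, 5} → 4.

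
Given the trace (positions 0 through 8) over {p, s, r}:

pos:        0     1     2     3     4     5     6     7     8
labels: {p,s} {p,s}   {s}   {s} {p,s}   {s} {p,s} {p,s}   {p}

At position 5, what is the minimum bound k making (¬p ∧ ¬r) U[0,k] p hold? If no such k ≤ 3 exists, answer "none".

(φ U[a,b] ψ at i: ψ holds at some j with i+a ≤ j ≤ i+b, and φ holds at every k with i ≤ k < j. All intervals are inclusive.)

Need earliest j ≥ 5 with p, and (¬p ∧ ¬r) at every k in [5,j-1].
  j=5: rhs fails.
  j=6: rhs holds; lhs holds on [5,5]. k = 1.

1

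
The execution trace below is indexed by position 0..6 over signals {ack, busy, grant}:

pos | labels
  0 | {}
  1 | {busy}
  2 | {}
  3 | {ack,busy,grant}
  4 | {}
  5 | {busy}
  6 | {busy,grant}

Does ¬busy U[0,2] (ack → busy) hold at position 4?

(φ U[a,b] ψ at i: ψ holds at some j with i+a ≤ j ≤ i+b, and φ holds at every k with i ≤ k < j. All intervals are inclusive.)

Yes

Need some j in [4,6] with (ack → busy), and ¬busy at every k in [4,j-1].
  j=4: (ack → busy) holds; no prefix to check → satisfied.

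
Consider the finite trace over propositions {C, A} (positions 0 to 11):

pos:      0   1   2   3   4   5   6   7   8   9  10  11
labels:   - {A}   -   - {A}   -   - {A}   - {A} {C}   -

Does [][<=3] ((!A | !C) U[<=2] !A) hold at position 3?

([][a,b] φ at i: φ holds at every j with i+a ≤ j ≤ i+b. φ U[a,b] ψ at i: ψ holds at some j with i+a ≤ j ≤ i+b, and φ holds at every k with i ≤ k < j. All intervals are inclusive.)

Check ((!A | !C) U[<=2] !A) at every j in [3,6]:
  j=3: holds
  j=4: holds
  j=5: holds
  j=6: holds
All positions satisfy it → formula holds.

Holds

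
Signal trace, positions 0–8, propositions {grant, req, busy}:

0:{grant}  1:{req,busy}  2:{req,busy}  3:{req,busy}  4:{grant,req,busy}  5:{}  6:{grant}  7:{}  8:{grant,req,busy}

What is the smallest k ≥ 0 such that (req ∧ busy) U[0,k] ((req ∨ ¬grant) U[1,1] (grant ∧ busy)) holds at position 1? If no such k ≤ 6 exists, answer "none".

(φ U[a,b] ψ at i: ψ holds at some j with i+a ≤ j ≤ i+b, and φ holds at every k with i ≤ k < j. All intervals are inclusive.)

2

Need earliest j ≥ 1 with ((req ∨ ¬grant) U[1,1] (grant ∧ busy)), and (req ∧ busy) at every k in [1,j-1].
  j=1: rhs fails.
  j=2: rhs fails.
  j=3: rhs holds; lhs holds on [1,2]. k = 2.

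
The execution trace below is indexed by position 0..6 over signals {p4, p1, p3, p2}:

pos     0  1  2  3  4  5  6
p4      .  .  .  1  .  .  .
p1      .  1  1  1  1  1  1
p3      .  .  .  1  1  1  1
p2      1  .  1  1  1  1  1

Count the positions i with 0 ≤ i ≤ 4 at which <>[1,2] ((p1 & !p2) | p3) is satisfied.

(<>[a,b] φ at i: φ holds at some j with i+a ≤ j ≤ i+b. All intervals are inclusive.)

5

Evaluate at each i in [0,4]:
  i=0: ✓ (witness j=1)
  i=1: ✓ (witness j=3)
  i=2: ✓ (witness j=3)
  i=3: ✓ (witness j=4)
  i=4: ✓ (witness j=5)
Positions where it holds: {0, 1, 2, 3, 4} → 5.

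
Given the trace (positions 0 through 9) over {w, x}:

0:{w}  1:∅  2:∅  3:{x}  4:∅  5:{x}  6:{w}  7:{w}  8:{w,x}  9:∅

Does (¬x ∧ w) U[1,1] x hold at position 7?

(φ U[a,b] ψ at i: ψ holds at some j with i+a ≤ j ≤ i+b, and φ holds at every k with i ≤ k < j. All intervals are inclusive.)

Need some j in [8,8] with x, and (¬x ∧ w) at every k in [7,j-1].
  j=8: x holds; (¬x ∧ w) holds at every k in [7,7] → satisfied.

True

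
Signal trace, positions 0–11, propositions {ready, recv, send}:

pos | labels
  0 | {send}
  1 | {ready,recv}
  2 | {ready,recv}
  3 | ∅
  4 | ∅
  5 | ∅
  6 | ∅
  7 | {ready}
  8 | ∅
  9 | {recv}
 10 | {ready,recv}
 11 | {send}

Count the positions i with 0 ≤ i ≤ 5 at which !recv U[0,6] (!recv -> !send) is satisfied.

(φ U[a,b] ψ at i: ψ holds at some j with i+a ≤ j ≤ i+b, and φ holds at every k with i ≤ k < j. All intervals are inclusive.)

6

Evaluate at each i in [0,5]:
  i=0: ✓ (rhs at j=1; lhs holds on [0,0])
  i=1: ✓ (rhs at j=1)
  i=2: ✓ (rhs at j=2)
  i=3: ✓ (rhs at j=3)
  i=4: ✓ (rhs at j=4)
  i=5: ✓ (rhs at j=5)
Positions where it holds: {0, 1, 2, 3, 4, 5} → 6.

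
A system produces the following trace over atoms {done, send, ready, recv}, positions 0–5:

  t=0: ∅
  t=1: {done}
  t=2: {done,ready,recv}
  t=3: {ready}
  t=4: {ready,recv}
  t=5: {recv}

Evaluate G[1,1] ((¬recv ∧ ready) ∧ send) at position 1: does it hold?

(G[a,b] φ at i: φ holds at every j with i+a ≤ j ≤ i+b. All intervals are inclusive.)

No

Check ((¬recv ∧ ready) ∧ send) at every j in [2,2]:
  j=2: false
Fails at j=2 → formula fails.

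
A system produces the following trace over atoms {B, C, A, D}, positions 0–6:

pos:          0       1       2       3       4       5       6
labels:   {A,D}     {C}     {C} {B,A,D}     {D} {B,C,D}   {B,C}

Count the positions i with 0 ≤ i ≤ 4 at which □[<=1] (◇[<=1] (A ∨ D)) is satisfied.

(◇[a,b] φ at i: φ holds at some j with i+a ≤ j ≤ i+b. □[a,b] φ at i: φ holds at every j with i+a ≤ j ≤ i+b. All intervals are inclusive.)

3

Evaluate at each i in [0,4]:
  i=0: ✗ (fails at j=1)
  i=1: ✗ (fails at j=1)
  i=2: ✓ (all of [2,3])
  i=3: ✓ (all of [3,4])
  i=4: ✓ (all of [4,5])
Positions where it holds: {2, 3, 4} → 3.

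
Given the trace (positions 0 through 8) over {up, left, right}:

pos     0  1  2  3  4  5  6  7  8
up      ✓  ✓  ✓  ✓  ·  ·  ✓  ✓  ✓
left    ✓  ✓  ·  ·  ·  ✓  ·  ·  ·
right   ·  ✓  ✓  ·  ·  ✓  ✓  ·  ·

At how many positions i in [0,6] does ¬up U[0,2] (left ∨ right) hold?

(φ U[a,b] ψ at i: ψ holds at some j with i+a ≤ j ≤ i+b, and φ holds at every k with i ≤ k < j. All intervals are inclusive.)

Evaluate at each i in [0,6]:
  i=0: ✓ (rhs at j=0)
  i=1: ✓ (rhs at j=1)
  i=2: ✓ (rhs at j=2)
  i=3: ✗ (lhs fails at k=3 before rhs at j=5)
  i=4: ✓ (rhs at j=5; lhs holds on [4,4])
  i=5: ✓ (rhs at j=5)
  i=6: ✓ (rhs at j=6)
Positions where it holds: {0, 1, 2, 4, 5, 6} → 6.

6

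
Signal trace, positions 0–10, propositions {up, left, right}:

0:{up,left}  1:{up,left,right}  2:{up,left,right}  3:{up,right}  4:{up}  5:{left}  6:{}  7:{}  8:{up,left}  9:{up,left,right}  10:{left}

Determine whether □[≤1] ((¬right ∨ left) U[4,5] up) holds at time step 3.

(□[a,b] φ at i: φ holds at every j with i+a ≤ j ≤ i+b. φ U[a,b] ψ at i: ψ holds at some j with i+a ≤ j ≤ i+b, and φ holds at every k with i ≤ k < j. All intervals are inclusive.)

Check ((¬right ∨ left) U[4,5] up) at every j in [3,4]:
  j=3: fails
  j=4: holds
Fails at j=3 → formula fails.

False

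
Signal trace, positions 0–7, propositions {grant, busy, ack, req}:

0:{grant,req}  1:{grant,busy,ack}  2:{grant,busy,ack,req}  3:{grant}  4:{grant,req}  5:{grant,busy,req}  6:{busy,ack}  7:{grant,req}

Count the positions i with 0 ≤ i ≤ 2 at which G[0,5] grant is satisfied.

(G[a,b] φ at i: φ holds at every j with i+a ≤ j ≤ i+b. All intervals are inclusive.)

1

Evaluate at each i in [0,2]:
  i=0: ✓ (all of [0,5])
  i=1: ✗ (fails at j=6)
  i=2: ✗ (fails at j=6)
Positions where it holds: {0} → 1.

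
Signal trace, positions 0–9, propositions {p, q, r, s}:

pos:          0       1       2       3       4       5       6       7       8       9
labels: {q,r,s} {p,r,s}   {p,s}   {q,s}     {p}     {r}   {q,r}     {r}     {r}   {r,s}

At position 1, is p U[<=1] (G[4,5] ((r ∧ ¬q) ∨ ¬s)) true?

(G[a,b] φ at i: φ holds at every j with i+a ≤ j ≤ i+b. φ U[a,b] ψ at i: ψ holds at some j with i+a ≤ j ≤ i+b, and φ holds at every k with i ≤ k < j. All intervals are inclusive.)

Need some j in [1,2] with G[4,5] ((r ∧ ¬q) ∨ ¬s), and p at every k in [1,j-1].
  j=1: G[4,5] ((r ∧ ¬q) ∨ ¬s) holds; no prefix to check → satisfied.

Yes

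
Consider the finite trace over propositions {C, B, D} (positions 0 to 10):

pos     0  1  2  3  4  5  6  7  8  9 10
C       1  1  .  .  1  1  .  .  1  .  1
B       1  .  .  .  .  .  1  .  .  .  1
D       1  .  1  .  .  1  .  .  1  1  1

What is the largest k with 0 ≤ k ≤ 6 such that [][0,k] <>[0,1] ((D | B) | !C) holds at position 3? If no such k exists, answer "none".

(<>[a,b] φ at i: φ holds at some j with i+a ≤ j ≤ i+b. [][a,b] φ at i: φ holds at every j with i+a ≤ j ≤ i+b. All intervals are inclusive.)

<>[0,1] ((D | B) | !C) must hold from j=3 onward; find where it first fails.
  j=3: holds
  j=4: holds
  j=5: holds
  j=6: holds
  j=7: holds
  j=8: holds
  j=9: holds
Holds through j=9; largest k = 6.

6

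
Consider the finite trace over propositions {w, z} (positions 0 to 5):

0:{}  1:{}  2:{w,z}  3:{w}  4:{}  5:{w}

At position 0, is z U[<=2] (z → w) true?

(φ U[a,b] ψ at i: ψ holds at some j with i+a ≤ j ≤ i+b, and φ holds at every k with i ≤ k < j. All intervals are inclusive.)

Yes

Need some j in [0,2] with (z → w), and z at every k in [0,j-1].
  j=0: (z → w) holds; no prefix to check → satisfied.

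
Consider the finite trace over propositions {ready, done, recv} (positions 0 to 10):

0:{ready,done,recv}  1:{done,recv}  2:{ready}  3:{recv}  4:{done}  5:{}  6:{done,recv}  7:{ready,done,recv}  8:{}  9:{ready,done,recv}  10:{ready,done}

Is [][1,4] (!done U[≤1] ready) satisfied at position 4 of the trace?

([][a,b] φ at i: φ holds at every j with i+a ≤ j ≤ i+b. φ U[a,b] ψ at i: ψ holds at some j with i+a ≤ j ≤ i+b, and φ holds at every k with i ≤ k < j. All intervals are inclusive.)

False

Check (!done U[≤1] ready) at every j in [5,8]:
  j=5: fails
  j=6: fails
  j=7: holds
  j=8: holds
Fails at j=5 → formula fails.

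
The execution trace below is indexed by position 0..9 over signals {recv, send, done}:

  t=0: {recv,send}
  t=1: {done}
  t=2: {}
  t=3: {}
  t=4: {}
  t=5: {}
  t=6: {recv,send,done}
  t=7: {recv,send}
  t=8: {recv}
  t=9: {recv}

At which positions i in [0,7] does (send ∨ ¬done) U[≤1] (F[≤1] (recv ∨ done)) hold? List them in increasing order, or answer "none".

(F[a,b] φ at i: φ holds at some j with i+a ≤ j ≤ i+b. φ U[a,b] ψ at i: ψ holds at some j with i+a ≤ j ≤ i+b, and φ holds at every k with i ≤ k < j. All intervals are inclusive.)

Evaluate at each i in [0,7]:
  i=0: ✓ (rhs at j=0)
  i=1: ✓ (rhs at j=1)
  i=2: ✗ (no rhs in [2,3])
  i=3: ✗ (no rhs in [3,4])
  i=4: ✓ (rhs at j=5; lhs holds on [4,4])
  i=5: ✓ (rhs at j=5)
  i=6: ✓ (rhs at j=6)
  i=7: ✓ (rhs at j=7)

0, 1, 4, 5, 6, 7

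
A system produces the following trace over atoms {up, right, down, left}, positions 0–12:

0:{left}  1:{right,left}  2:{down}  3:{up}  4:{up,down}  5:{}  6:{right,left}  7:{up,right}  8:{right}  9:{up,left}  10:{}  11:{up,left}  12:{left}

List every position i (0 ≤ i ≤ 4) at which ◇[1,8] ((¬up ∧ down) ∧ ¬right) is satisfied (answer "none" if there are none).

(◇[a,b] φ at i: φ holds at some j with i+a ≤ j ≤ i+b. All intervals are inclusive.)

0, 1

Evaluate at each i in [0,4]:
  i=0: ✓ (witness j=2)
  i=1: ✓ (witness j=2)
  i=2: ✗ (none in [3,10])
  i=3: ✗ (none in [4,11])
  i=4: ✗ (none in [5,12])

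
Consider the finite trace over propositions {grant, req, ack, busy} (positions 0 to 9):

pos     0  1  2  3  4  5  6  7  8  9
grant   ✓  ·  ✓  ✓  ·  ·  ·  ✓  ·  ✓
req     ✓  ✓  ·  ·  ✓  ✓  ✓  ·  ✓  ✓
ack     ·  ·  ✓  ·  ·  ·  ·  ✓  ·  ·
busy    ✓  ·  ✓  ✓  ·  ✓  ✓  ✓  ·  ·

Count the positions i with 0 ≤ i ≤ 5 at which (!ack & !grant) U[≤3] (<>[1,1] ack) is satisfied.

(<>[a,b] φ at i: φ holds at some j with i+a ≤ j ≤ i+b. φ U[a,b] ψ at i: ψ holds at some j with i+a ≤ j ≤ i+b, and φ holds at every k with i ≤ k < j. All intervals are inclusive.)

Evaluate at each i in [0,5]:
  i=0: ✗ (lhs fails at k=0 before rhs at j=1)
  i=1: ✓ (rhs at j=1)
  i=2: ✗ (no rhs in [2,5])
  i=3: ✗ (lhs fails at k=3 before rhs at j=6)
  i=4: ✓ (rhs at j=6; lhs holds on [4,5])
  i=5: ✓ (rhs at j=6; lhs holds on [5,5])
Positions where it holds: {1, 4, 5} → 3.

3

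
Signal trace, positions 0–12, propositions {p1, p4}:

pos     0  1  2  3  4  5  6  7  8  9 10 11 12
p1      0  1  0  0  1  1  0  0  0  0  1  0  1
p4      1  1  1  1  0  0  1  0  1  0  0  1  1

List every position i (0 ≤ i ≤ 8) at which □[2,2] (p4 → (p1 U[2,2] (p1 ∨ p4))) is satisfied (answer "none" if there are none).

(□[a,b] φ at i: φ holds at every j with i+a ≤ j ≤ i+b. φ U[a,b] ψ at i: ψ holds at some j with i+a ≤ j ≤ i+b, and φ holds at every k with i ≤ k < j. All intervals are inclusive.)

Evaluate at each i in [0,8]:
  i=0: ✗ (fails at j=2)
  i=1: ✗ (fails at j=3)
  i=2: ✓ (all of [4,4])
  i=3: ✓ (all of [5,5])
  i=4: ✗ (fails at j=6)
  i=5: ✓ (all of [7,7])
  i=6: ✗ (fails at j=8)
  i=7: ✓ (all of [9,9])
  i=8: ✓ (all of [10,10])

2, 3, 5, 7, 8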